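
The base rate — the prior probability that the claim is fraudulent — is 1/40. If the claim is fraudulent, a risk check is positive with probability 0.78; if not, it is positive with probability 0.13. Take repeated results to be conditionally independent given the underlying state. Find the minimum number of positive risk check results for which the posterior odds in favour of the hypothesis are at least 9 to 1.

Prior odds = 0.025/0.975 = 1/39.
Likelihood ratio of a positive = 0.78/0.13 = 6.
Target odds = 9.
Require 6ⁿ ≥ 9 ÷ (1/39) = 351.
6³ = 216 falls short of 351 but 6⁴ = 1296 reaches it, so n = 4.

4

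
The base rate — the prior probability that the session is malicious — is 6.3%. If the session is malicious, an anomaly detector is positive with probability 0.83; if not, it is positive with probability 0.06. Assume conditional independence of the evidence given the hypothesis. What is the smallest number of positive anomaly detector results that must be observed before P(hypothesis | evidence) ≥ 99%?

3

Prior odds: 0.063 ÷ 0.937 = 63/937.
Likelihood ratio of a positive = 0.83/0.06 = 83/6.
Target posterior odds = 0.99/0.01 = 99.
Require (83/6)ⁿ ≥ 99 ÷ (63/937) = 10307/7.
(83/6)² = 6889/36 falls short of 10307/7 but (83/6)³ = 571787/216 reaches it, so n = 3.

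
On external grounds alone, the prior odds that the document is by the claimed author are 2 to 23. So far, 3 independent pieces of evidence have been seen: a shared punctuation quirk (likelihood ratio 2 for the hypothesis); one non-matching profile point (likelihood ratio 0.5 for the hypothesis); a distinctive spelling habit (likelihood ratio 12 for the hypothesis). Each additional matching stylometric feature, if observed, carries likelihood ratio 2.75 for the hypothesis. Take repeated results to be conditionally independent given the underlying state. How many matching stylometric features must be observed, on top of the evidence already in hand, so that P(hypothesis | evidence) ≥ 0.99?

5

Prior odds = 2/23.
Combined Bayes factor of the evidence already in hand = 2 × 0.5 × 12 = 12.
Odds after that evidence = (2/23) × 12 = 24/23.
Target odds = 0.99/0.01 = 99.
Need 2.75ⁿ ≥ 99 ÷ (24/23) = 94.875.
2.75⁴ = 57.19140625 falls short of 94.875 but 2.75⁵ = 161051/1024 reaches it, so n = 5.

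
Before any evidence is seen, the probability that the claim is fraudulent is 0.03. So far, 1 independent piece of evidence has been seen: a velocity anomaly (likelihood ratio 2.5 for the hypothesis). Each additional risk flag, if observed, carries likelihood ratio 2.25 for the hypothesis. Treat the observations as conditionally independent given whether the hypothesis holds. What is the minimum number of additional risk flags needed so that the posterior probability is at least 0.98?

8

Prior odds = 0.03/0.97 = 3/97.
Bayes factor of the evidence already in hand = 2.5.
Odds after that evidence = (3/97) × 2.5 = 15/194.
Target odds = 0.98/0.02 = 49.
Need 2.25ⁿ ≥ 49 ÷ (15/194) = 9506/15.
2.25⁷ = 4782969/16384 falls short of 9506/15 but 2.25⁸ = 43046721/65536 reaches it, so n = 8.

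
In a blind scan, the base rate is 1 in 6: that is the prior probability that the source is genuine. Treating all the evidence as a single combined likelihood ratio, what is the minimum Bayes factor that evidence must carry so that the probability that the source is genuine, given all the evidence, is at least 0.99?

Prior odds = (1/6)/(5/6) = 0.2.
Target odds = 0.99/0.01 = 99.
Required Bayes factor = 99 ÷ 0.2 = 495.

495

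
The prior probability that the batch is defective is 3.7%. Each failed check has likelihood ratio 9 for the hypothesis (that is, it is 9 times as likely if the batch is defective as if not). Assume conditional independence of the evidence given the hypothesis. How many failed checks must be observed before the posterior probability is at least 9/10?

3

Prior odds = 0.037/0.963 = 37/963.
Likelihood ratio per failed check = 9.
Target odds: 0.9 ÷ 0.1 = 9.
Require 9ⁿ ≥ 9 ÷ (37/963) = 8667/37.
9² = 81 falls short of 8667/37 but 9³ = 729 reaches it, so n = 3.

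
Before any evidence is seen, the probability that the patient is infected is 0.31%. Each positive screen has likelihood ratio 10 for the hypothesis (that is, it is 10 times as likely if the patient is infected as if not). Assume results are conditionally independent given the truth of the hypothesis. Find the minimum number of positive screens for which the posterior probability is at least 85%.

4

Prior odds: 0.0031 ÷ 0.9969 = 31/9969.
Likelihood ratio per positive screen = 10.
Target posterior odds = 0.85/0.15 = 17/3.
Need (31/9969) × 10ⁿ ≥ 17/3, i.e. 10ⁿ ≥ 56491/31.
10³ = 1000 falls short of 56491/31 but 10⁴ = 10000 reaches it, so n = 4.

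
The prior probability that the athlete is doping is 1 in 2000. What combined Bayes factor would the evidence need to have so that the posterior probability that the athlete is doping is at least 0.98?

Prior odds = 0.0005/0.9995 = 1/1999.
Target odds = 0.98/0.02 = 49.
Required Bayes factor = 49 ÷ (1/1999) = 97951.

97951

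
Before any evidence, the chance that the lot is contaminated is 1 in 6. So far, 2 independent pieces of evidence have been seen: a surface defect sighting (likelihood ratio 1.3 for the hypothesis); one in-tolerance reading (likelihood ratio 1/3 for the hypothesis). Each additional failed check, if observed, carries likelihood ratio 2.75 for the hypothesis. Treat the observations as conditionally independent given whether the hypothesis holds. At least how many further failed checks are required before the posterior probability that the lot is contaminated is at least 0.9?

Prior odds = (1/6)/(5/6) = 0.2.
Combined Bayes factor of the evidence already in hand = 1.3 × (1/3) = 13/30.
Odds after that evidence = 0.2 × 13/30 = 13/150.
Target odds = 0.9/0.1 = 9.
Need 2.75ⁿ ≥ 9 ÷ (13/150) = 1350/13.
2.75⁴ = 57.19140625 falls short of 1350/13 but 2.75⁵ = 161051/1024 reaches it, so n = 5.

5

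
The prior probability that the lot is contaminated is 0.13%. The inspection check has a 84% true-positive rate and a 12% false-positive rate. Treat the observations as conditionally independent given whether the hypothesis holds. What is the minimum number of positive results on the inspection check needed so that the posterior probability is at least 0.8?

5

Prior odds: 0.0013 ÷ 0.9987 = 13/9987.
Likelihood ratio of a positive result = 0.84/0.12 = 7.
Target posterior odds = 0.8/0.2 = 4.
Require 7ⁿ ≥ 4 ÷ (13/9987) = 39948/13.
7⁴ = 2401 falls short of 39948/13 but 7⁵ = 16807 reaches it, so n = 5.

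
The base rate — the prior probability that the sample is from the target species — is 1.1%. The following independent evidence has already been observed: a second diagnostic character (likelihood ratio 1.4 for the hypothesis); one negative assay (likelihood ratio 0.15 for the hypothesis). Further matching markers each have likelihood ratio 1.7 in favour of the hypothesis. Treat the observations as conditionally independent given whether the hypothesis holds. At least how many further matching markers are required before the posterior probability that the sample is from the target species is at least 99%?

21

Prior odds = 0.011/0.989 = 11/989.
Combined Bayes factor of the evidence already in hand = 1.4 × 0.15 = 0.21.
Odds after that evidence = (11/989) × 0.21 = 231/98900.
Target odds = 0.99/0.01 = 99.
Need 1.7ⁿ ≥ 99 ÷ (231/98900) = 296700/7.
1.7²⁰ ≈40642.3 falls short of 296700/7 but 1.7²¹ ≈69091.9 reaches it, so n = 21.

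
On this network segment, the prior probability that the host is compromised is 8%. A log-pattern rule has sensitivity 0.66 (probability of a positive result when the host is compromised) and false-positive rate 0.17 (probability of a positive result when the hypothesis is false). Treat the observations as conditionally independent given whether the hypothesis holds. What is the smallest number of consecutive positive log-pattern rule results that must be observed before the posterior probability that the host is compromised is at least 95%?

4

Prior odds: 0.08 ÷ 0.92 = 2/23.
Likelihood ratio of a positive result = 0.66/0.17 = 66/17.
Target posterior odds = 0.95/0.05 = 19.
Need (2/23) × (66/17)ⁿ ≥ 19, i.e. (66/17)ⁿ ≥ 218.5.
(66/17)³ = 287496/4913 falls short of 218.5 but (66/17)⁴ = 18974736/83521 reaches it, so n = 4.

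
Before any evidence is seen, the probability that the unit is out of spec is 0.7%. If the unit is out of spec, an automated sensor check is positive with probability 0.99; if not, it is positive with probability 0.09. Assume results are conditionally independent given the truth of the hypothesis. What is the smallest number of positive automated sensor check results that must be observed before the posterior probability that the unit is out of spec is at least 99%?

Prior odds = 0.007/0.993 = 7/993.
Likelihood ratio of a positive = 0.99/0.09 = 11.
Target posterior odds = 0.99/0.01 = 99.
Need (7/993) × 11ⁿ ≥ 99, i.e. 11ⁿ ≥ 98307/7.
11³ = 1331 falls short of 98307/7 but 11⁴ = 14641 reaches it, so n = 4.

4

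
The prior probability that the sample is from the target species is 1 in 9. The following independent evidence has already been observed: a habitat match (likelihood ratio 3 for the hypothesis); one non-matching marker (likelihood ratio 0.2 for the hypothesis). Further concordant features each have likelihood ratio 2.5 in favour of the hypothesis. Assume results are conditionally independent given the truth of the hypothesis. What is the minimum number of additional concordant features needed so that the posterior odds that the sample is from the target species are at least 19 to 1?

Prior odds = (1/9)/(8/9) = 0.125.
Combined Bayes factor of the evidence already in hand = 3 × 0.2 = 0.6.
Odds after that evidence = 0.125 × 0.6 = 0.075.
Target odds = 19.
Need 2.5ⁿ ≥ 19 ÷ 0.075 = 760/3.
2.5⁶ = 244.140625 falls short of 760/3 but 2.5⁷ = 610.3515625 reaches it, so n = 7.

7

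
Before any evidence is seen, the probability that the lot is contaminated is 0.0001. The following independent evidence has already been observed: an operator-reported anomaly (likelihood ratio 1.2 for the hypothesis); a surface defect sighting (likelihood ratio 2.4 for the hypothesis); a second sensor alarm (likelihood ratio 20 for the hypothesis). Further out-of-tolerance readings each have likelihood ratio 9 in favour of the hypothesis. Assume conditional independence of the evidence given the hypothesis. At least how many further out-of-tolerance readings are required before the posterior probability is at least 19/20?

4

Prior odds = 0.0001/0.9999 = 1/9999.
Combined Bayes factor of the evidence already in hand = 1.2 × 2.4 × 20 = 57.6.
Odds after that evidence = (1/9999) × 57.6 = 32/5555.
Target odds = 0.95/0.05 = 19.
Need 9ⁿ ≥ 19 ÷ (32/5555) = 3298.28125.
9³ = 729 falls short of 3298.28125 but 9⁴ = 6561 reaches it, so n = 4.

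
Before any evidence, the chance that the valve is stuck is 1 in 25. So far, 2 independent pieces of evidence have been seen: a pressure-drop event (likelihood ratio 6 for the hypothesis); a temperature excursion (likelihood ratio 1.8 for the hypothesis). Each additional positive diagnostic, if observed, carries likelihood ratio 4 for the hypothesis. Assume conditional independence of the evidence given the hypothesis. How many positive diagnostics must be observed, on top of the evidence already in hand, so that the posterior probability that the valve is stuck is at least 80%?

Prior odds = 0.04/0.96 = 1/24.
Combined Bayes factor of the evidence already in hand = 6 × 1.8 = 10.8.
Odds after that evidence = (1/24) × 10.8 = 0.45.
Target odds = 0.8/0.2 = 4.
Need 4ⁿ ≥ 4 ÷ 0.45 = 80/9.
4¹ = 4 falls short of 80/9 but 4² = 16 reaches it, so n = 2.

2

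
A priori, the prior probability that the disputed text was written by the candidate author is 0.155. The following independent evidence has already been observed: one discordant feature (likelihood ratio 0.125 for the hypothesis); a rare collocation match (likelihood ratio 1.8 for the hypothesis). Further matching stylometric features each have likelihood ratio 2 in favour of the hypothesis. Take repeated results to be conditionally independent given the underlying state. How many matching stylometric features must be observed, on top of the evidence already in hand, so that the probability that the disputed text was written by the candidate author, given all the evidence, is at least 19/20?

9

Prior odds = 0.155/0.845 = 31/169.
Combined Bayes factor of the evidence already in hand = 0.125 × 1.8 = 0.225.
Odds after that evidence = (31/169) × 0.225 = 279/6760.
Target odds = 0.95/0.05 = 19.
Need 2ⁿ ≥ 19 ÷ (279/6760) = 128440/279.
2⁸ = 256 falls short of 128440/279 but 2⁹ = 512 reaches it, so n = 9.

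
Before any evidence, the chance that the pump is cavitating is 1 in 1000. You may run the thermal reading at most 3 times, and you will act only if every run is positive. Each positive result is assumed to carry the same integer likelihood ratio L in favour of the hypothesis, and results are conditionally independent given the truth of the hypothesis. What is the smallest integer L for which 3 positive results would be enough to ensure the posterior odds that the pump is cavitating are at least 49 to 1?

Prior odds = 0.001/0.999 = 1/999.
Target odds = 49.
Need L³ ≥ 49 ÷ (1/999) = 48951.
36³ = 46656 < 48951 ≤ 50653 = 37³, so L = 37.

37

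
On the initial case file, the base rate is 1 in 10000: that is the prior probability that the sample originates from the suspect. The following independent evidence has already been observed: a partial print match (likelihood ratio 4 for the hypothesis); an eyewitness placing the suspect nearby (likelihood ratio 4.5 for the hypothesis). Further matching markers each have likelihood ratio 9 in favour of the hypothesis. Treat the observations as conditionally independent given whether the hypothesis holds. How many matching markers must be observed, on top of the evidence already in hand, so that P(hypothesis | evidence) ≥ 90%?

Prior odds = 0.0001/0.9999 = 1/9999.
Combined Bayes factor of the evidence already in hand = 4 × 4.5 = 18.
Odds after that evidence = (1/9999) × 18 = 2/1111.
Target odds = 0.9/0.1 = 9.
Need 9ⁿ ≥ 9 ÷ (2/1111) = 4999.5.
9³ = 729 falls short of 4999.5 but 9⁴ = 6561 reaches it, so n = 4.

4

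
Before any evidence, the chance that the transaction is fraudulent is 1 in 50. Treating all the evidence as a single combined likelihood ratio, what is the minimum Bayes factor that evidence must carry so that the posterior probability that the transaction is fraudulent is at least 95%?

931

Prior odds = 0.02/0.98 = 1/49.
Target odds = 0.95/0.05 = 19.
Required Bayes factor = 19 ÷ (1/49) = 931.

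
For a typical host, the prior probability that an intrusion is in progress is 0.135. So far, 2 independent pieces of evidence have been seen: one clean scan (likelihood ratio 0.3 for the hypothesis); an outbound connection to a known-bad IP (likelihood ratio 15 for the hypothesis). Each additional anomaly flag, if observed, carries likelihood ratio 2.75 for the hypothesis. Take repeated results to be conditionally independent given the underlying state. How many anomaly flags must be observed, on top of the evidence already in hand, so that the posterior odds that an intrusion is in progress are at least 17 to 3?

3

Prior odds = 0.135/0.865 = 27/173.
Combined Bayes factor of the evidence already in hand = 0.3 × 15 = 4.5.
Odds after that evidence = (27/173) × 4.5 = 243/346.
Target odds = 17/3.
Need 2.75ⁿ ≥ 17/3 ÷ (243/346) = 5882/729.
2.75² = 7.5625 falls short of 5882/729 but 2.75³ = 20.796875 reaches it, so n = 3.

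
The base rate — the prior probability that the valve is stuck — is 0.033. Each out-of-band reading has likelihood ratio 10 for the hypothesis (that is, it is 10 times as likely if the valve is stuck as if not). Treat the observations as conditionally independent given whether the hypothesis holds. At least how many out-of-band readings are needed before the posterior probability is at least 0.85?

Prior odds: 0.033 ÷ 0.967 = 33/967.
Likelihood ratio per out-of-band reading = 10.
Target posterior odds = 0.85/0.15 = 17/3.
Require 10ⁿ ≥ 17/3 ÷ (33/967) = 16439/99.
10² = 100 falls short of 16439/99 but 10³ = 1000 reaches it, so n = 3.

3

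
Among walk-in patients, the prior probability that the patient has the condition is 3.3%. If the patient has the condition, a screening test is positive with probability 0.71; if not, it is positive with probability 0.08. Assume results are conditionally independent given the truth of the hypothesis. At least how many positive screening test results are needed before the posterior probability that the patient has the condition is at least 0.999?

Prior odds = 0.033/0.967 = 33/967.
Likelihood ratio of a positive = 0.71/0.08 = 8.875.
Target posterior odds = 0.999/0.001 = 999.
Need (33/967) × 8.875ⁿ ≥ 999, i.e. 8.875ⁿ ≥ 322011/11.
8.875⁴ = 25411681/4096 falls short of 322011/11 but 8.875⁵ ≈55060.7 reaches it, so n = 5.

5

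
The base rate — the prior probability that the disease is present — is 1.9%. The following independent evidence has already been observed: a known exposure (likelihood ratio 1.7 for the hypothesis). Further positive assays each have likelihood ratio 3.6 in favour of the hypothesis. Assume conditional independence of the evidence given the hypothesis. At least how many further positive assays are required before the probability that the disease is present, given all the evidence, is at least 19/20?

Prior odds = 0.019/0.981 = 19/981.
Bayes factor of the evidence already in hand = 1.7.
Odds after that evidence = (19/981) × 1.7 = 323/9810.
Target odds = 0.95/0.05 = 19.
Need 3.6ⁿ ≥ 19 ÷ (323/9810) = 9810/17.
3.6⁴ = 167.9616 falls short of 9810/17 but 3.6⁵ = 604.66176 reaches it, so n = 5.

5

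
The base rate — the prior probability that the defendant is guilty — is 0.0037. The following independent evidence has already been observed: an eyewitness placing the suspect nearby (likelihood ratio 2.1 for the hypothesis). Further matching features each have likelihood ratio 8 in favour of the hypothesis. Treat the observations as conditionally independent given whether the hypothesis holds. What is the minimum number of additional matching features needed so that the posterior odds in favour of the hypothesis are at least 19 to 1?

4

Prior odds = 0.0037/0.9963 = 37/9963.
Bayes factor of the evidence already in hand = 2.1.
Odds after that evidence = (37/9963) × 2.1 = 259/33210.
Target odds = 19.
Need 8ⁿ ≥ 19 ÷ (259/33210) = 630990/259.
8³ = 512 falls short of 630990/259 but 8⁴ = 4096 reaches it, so n = 4.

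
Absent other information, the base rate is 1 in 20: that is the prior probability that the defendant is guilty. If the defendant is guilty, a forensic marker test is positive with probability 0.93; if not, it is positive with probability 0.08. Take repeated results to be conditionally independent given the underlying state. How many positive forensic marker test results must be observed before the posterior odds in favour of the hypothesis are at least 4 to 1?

Prior odds = 0.05/0.95 = 1/19.
Likelihood ratio of a positive = 0.93/0.08 = 11.625.
Target odds = 4.
Require 11.625ⁿ ≥ 4 ÷ (1/19) = 76.
11.625¹ = 11.625 falls short of 76 but 11.625² = 135.140625 reaches it, so n = 2.

2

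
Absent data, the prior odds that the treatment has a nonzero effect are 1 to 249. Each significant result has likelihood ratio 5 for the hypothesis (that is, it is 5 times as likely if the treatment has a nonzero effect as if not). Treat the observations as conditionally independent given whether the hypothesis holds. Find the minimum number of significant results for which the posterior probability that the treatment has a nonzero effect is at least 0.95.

Prior odds = 1/249.
Likelihood ratio per significant result = 5.
Target posterior odds = 0.95/0.05 = 19.
Require 5ⁿ ≥ 19 ÷ (1/249) = 4731.
5⁵ = 3125 falls short of 4731 but 5⁶ = 15625 reaches it, so n = 6.

6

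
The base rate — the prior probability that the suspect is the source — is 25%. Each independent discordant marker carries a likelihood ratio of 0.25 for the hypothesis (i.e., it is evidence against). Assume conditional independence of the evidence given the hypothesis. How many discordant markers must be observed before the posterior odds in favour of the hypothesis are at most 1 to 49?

Prior odds = 0.25/0.75 = 1/3.
Likelihood ratio per discordant marker = 0.25.
Target odds = 1/49.
Need (1/3) × 0.25ⁿ ≤ 1/49, i.e. 0.25ⁿ ≤ 3/49.
0.25² = 0.0625 is still above 3/49 but 0.25³ = 0.015625 is at or below it, so n = 3.

3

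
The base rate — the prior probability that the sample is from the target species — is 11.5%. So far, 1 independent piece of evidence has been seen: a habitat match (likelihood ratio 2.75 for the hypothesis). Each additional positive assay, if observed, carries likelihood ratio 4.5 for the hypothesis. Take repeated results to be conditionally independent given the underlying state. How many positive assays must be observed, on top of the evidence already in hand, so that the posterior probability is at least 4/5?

2

Prior odds = 0.115/0.885 = 23/177.
Bayes factor of the evidence already in hand = 2.75.
Odds after that evidence = (23/177) × 2.75 = 253/708.
Target odds = 0.8/0.2 = 4.
Need 4.5ⁿ ≥ 4 ÷ (253/708) = 2832/253.
4.5¹ = 4.5 falls short of 2832/253 but 4.5² = 20.25 reaches it, so n = 2.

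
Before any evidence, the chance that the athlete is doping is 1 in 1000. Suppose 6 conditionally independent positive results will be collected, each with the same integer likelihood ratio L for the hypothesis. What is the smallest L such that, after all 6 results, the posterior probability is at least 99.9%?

10

Prior odds = 0.001/0.999 = 1/999.
Target odds = 0.999/0.001 = 999.
Need L⁶ ≥ 999 ÷ (1/999) = 998001.
9⁶ = 531441 < 998001 ≤ 1000000 = 10⁶, so L = 10.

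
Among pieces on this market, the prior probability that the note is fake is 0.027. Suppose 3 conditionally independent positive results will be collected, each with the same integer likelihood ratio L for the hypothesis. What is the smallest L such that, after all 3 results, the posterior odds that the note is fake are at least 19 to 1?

Prior odds = 0.027/0.973 = 27/973.
Target odds = 19.
Need L³ ≥ 19 ÷ (27/973) = 18487/27.
8³ = 512 < 18487/27 ≤ 729 = 9³, so L = 9.

9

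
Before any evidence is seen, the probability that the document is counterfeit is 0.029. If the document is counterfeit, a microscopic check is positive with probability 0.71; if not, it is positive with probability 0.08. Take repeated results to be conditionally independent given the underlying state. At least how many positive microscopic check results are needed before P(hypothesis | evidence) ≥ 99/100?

4

Prior odds: 0.029 ÷ 0.971 = 29/971.
Likelihood ratio of a positive = 0.71/0.08 = 8.875.
Target odds: 0.99 ÷ 0.01 = 99.
Require 8.875ⁿ ≥ 99 ÷ (29/971) = 96129/29.
8.875³ = 357911/512 falls short of 96129/29 but 8.875⁴ = 25411681/4096 reaches it, so n = 4.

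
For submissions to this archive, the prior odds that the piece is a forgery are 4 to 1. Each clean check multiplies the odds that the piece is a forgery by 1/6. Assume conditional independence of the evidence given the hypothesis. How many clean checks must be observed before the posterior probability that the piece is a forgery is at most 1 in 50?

3

Prior odds = 4.
Likelihood ratio per clean check = 1/6.
Target odds: 0.02 ÷ 0.98 = 1/49.
Need 4 × (1/6)ⁿ ≤ 1/49, i.e. (1/6)ⁿ ≤ 1/196.
(1/6)² = 1/36 is still above 1/196 but (1/6)³ = 1/216 is at or below it, so n = 3.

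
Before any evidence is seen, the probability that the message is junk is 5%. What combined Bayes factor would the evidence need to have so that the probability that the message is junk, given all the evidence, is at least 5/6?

95

Prior odds = 0.05/0.95 = 1/19.
Target odds = (5/6)/(1/6) = 5.
Required Bayes factor = 5 ÷ (1/19) = 95.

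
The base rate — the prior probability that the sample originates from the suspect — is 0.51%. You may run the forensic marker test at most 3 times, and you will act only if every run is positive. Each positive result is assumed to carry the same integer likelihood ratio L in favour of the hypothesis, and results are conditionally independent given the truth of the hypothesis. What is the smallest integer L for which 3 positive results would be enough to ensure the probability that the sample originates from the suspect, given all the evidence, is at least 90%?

Prior odds = 0.0051/0.9949 = 51/9949.
Target odds = 0.9/0.1 = 9.
Need L³ ≥ 9 ÷ (51/9949) = 29847/17.
12³ = 1728 < 29847/17 ≤ 2197 = 13³, so L = 13.

13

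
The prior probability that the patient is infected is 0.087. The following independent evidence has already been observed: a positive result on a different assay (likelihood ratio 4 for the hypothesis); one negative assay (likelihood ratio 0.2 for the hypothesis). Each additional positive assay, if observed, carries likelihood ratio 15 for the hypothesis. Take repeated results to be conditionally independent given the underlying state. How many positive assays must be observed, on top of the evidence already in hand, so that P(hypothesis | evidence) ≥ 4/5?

Prior odds = 0.087/0.913 = 87/913.
Combined Bayes factor of the evidence already in hand = 4 × 0.2 = 0.8.
Odds after that evidence = (87/913) × 0.8 = 348/4565.
Target odds = 0.8/0.2 = 4.
Need 15ⁿ ≥ 4 ÷ (348/4565) = 4565/87.
15¹ = 15 falls short of 4565/87 but 15² = 225 reaches it, so n = 2.

2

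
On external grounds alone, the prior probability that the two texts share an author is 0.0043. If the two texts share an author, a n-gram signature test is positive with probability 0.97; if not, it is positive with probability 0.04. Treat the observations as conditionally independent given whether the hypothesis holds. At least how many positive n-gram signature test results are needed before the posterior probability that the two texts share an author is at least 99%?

4

Prior odds: 0.0043 ÷ 0.9957 = 43/9957.
Likelihood ratio of a positive = 0.97/0.04 = 24.25.
Target posterior odds = 0.99/0.01 = 99.
Need (43/9957) × 24.25ⁿ ≥ 99, i.e. 24.25ⁿ ≥ 985743/43.
24.25³ = 912673/64 falls short of 985743/43 but 24.25⁴ = 88529281/256 reaches it, so n = 4.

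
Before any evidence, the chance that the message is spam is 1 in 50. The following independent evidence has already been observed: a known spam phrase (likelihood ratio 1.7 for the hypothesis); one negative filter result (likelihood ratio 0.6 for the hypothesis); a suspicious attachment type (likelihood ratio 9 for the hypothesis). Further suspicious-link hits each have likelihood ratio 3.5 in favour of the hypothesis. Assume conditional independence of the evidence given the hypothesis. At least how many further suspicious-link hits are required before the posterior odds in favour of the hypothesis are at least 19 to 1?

Prior odds = 0.02/0.98 = 1/49.
Combined Bayes factor of the evidence already in hand = 1.7 × 0.6 × 9 = 9.18.
Odds after that evidence = (1/49) × 9.18 = 459/2450.
Target odds = 19.
Need 3.5ⁿ ≥ 19 ÷ (459/2450) = 46550/459.
3.5³ = 42.875 falls short of 46550/459 but 3.5⁴ = 150.0625 reaches it, so n = 4.

4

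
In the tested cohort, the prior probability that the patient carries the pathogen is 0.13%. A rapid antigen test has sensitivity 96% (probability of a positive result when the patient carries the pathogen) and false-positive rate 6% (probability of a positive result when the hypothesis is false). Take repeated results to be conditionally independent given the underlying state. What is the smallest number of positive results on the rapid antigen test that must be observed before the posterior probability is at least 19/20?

Prior odds = 0.0013/0.9987 = 13/9987.
Likelihood ratio of a positive result = 0.96/0.06 = 16.
Target odds: 0.95 ÷ 0.05 = 19.
Require 16ⁿ ≥ 19 ÷ (13/9987) = 189753/13.
16³ = 4096 falls short of 189753/13 but 16⁴ = 65536 reaches it, so n = 4.

4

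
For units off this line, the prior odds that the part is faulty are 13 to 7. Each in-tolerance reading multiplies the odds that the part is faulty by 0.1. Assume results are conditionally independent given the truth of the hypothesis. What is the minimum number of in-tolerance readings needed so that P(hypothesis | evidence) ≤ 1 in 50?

Prior odds = 13/7.
Likelihood ratio per in-tolerance reading = 0.1.
Target posterior odds = 0.02/0.98 = 1/49.
Require 0.1ⁿ ≤ 1/49 ÷ (13/7) = 1/91.
0.1¹ = 0.1 is still above 1/91 but 0.1² = 0.01 is at or below it, so n = 2.

2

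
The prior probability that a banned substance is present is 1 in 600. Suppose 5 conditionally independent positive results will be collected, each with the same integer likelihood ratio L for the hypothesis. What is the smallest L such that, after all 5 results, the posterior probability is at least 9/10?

6

Prior odds = (1/600)/(599/600) = 1/599.
Target odds = 0.9/0.1 = 9.
Need L⁵ ≥ 9 ÷ (1/599) = 5391.
5⁵ = 3125 < 5391 ≤ 7776 = 6⁵, so L = 6.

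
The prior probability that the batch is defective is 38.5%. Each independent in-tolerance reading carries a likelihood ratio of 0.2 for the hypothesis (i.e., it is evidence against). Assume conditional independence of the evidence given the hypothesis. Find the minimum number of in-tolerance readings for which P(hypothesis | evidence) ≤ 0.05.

2

Prior odds: 0.385 ÷ 0.615 = 77/123.
Likelihood ratio per in-tolerance reading = 0.2.
Target posterior odds = 0.05/0.95 = 1/19.
Need (77/123) × 0.2ⁿ ≤ 1/19, i.e. 0.2ⁿ ≤ 123/1463.
0.2¹ = 0.2 is still above 123/1463 but 0.2² = 0.04 is at or below it, so n = 2.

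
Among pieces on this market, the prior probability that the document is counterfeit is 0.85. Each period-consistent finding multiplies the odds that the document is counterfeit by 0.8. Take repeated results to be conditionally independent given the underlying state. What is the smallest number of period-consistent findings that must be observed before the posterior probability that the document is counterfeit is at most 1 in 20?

Prior odds = 0.85/0.15 = 17/3.
Likelihood ratio per period-consistent finding = 0.8.
Target posterior odds = 0.05/0.95 = 1/19.
Need (17/3) × 0.8ⁿ ≤ 1/19, i.e. 0.8ⁿ ≤ 3/323.
0.8²⁰ ≈0.0115292 is still above 3/323 but 0.8²¹ ≈0.00922337 is at or below it, so n = 21.

21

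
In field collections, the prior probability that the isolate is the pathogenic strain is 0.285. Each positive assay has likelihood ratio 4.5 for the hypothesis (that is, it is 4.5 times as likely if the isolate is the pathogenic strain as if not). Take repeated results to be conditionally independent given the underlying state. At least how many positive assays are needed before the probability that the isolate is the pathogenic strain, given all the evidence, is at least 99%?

Prior odds: 0.285 ÷ 0.715 = 57/143.
Likelihood ratio per positive assay = 4.5.
Target posterior odds = 0.99/0.01 = 99.
Require 4.5ⁿ ≥ 99 ÷ (57/143) = 4719/19.
4.5³ = 91.125 falls short of 4719/19 but 4.5⁴ = 410.0625 reaches it, so n = 4.

4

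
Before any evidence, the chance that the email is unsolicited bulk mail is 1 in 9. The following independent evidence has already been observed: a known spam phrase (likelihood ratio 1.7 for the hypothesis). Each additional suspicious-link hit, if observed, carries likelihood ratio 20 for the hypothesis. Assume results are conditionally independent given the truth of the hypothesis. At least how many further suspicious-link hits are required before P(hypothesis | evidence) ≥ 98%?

2

Prior odds = (1/9)/(8/9) = 0.125.
Bayes factor of the evidence already in hand = 1.7.
Odds after that evidence = 0.125 × 1.7 = 0.2125.
Target odds = 0.98/0.02 = 49.
Need 20ⁿ ≥ 49 ÷ 0.2125 = 3920/17.
20¹ = 20 falls short of 3920/17 but 20² = 400 reaches it, so n = 2.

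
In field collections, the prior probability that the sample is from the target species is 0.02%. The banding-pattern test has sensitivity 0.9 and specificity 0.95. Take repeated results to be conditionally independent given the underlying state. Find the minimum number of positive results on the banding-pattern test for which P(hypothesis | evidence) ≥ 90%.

4

Prior odds = 0.0002/0.9998 = 1/4999.
False-positive rate = 1 − 0.95 = 0.05; likelihood ratio of a positive = 0.9/0.05 = 18.
Target odds: 0.9 ÷ 0.1 = 9.
Require 18ⁿ ≥ 9 ÷ (1/4999) = 44991.
18³ = 5832 falls short of 44991 but 18⁴ = 104976 reaches it, so n = 4.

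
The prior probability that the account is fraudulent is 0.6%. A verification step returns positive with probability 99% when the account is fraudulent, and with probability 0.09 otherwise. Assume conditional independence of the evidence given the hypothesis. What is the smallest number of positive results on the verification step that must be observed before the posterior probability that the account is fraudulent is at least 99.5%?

5

Prior odds = 0.006/0.994 = 3/497.
Likelihood ratio of a positive result = 0.99/0.09 = 11.
Target odds: 0.995 ÷ 0.005 = 199.
Require 11ⁿ ≥ 199 ÷ (3/497) = 98903/3.
11⁴ = 14641 falls short of 98903/3 but 11⁵ = 161051 reaches it, so n = 5.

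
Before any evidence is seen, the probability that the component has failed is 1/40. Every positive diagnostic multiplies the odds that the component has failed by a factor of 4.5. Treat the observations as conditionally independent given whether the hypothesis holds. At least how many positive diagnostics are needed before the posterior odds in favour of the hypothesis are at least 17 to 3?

Prior odds = 0.025/0.975 = 1/39.
Likelihood ratio per positive diagnostic = 4.5.
Target odds = 17/3.
Require 4.5ⁿ ≥ 17/3 ÷ (1/39) = 221.
4.5³ = 91.125 falls short of 221 but 4.5⁴ = 410.0625 reaches it, so n = 4.

4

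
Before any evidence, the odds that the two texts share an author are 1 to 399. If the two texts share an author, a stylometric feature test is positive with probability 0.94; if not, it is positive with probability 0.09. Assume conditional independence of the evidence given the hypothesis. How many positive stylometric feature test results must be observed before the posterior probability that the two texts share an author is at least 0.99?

Prior odds = 1/399.
Likelihood ratio of a positive = 0.94/0.09 = 94/9.
Target posterior odds = 0.99/0.01 = 99.
Require (94/9)ⁿ ≥ 99 ÷ (1/399) = 39501.
(94/9)⁴ = 78074896/6561 falls short of 39501 but (94/9)⁵ ≈124287 reaches it, so n = 5.

5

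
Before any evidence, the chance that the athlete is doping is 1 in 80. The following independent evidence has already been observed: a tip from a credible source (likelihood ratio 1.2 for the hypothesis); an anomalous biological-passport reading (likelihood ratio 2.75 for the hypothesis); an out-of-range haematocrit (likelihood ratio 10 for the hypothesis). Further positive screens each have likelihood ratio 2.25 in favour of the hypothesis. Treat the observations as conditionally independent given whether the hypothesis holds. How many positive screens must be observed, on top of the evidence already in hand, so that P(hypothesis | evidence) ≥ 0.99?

7

Prior odds = 0.0125/0.9875 = 1/79.
Combined Bayes factor of the evidence already in hand = 1.2 × 2.75 × 10 = 33.
Odds after that evidence = (1/79) × 33 = 33/79.
Target odds = 0.99/0.01 = 99.
Need 2.25ⁿ ≥ 99 ÷ (33/79) = 237.
2.25⁶ = 531441/4096 falls short of 237 but 2.25⁷ = 4782969/16384 reaches it, so n = 7.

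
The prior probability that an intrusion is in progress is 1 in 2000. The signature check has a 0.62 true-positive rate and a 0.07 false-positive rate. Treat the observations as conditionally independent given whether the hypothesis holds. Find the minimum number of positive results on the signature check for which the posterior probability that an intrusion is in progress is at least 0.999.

7

Prior odds = 0.0005/0.9995 = 1/1999.
Likelihood ratio of a positive result = 0.62/0.07 = 62/7.
Target posterior odds = 0.999/0.001 = 999.
Need (1/1999) × (62/7)ⁿ ≥ 999, i.e. (62/7)ⁿ ≥ 1997001.
(62/7)⁶ ≈482794 falls short of 1997001 but (62/7)⁷ ≈4.27618e+06 reaches it, so n = 7.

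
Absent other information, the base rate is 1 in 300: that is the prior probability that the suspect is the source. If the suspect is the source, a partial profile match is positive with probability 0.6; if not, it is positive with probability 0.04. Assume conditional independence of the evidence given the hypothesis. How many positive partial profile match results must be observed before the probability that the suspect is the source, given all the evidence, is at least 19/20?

4

Prior odds = (1/300)/(299/300) = 1/299.
Likelihood ratio of a positive = 0.6/0.04 = 15.
Target odds: 0.95 ÷ 0.05 = 19.
Need (1/299) × 15ⁿ ≥ 19, i.e. 15ⁿ ≥ 5681.
15³ = 3375 falls short of 5681 but 15⁴ = 50625 reaches it, so n = 4.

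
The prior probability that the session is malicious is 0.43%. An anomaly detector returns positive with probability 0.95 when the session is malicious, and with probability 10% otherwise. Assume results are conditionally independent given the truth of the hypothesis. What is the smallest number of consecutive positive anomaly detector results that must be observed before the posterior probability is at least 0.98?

Prior odds = 0.0043/0.9957 = 43/9957.
Likelihood ratio of a positive result = 0.95/0.1 = 9.5.
Target odds: 0.98 ÷ 0.02 = 49.
Need (43/9957) × 9.5ⁿ ≥ 49, i.e. 9.5ⁿ ≥ 487893/43.
9.5⁴ = 8145.0625 falls short of 487893/43 but 9.5⁵ = 77378.09375 reaches it, so n = 5.

5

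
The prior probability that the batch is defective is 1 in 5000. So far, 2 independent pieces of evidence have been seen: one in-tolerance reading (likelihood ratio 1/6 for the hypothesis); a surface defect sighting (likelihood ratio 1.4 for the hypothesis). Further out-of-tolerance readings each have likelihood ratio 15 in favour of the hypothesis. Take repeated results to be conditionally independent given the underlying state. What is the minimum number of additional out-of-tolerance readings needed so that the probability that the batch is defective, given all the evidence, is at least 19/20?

Prior odds = 0.0002/0.9998 = 1/4999.
Combined Bayes factor of the evidence already in hand = (1/6) × 1.4 = 7/30.
Odds after that evidence = (1/4999) × 7/30 = 7/149970.
Target odds = 0.95/0.05 = 19.
Need 15ⁿ ≥ 19 ÷ (7/149970) = 2849430/7.
15⁴ = 50625 falls short of 2849430/7 but 15⁵ = 759375 reaches it, so n = 5.

5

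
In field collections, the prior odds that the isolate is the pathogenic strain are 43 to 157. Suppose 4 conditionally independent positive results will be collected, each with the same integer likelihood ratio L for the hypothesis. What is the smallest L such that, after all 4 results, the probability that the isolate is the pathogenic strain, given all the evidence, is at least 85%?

Prior odds = 43/157.
Target odds = 0.85/0.15 = 17/3.
Need L⁴ ≥ 17/3 ÷ (43/157) = 2669/129.
2⁴ = 16 < 2669/129 ≤ 81 = 3⁴, so L = 3.

3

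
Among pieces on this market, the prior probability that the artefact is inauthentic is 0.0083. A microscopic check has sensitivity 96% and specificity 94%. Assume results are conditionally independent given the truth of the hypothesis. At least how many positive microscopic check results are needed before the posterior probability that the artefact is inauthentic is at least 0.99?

4

Prior odds: 0.0083 ÷ 0.9917 = 83/9917.
False-positive rate = 1 − 0.94 = 0.06; likelihood ratio of a positive = 0.96/0.06 = 16.
Target posterior odds = 0.99/0.01 = 99.
Require 16ⁿ ≥ 99 ÷ (83/9917) = 981783/83.
16³ = 4096 falls short of 981783/83 but 16⁴ = 65536 reaches it, so n = 4.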